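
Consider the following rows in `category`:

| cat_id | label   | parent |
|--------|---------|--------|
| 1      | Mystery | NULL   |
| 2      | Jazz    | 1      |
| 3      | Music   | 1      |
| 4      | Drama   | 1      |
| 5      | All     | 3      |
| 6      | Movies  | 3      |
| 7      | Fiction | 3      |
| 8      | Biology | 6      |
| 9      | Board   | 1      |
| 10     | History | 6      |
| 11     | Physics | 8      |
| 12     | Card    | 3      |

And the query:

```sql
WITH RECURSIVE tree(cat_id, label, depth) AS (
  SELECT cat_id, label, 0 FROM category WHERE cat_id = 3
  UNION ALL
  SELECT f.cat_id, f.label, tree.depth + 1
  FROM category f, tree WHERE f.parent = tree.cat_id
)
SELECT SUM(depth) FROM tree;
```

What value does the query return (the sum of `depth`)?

11

Base: cat_id=3 (Music) at depth 0.
Iteration 1: rows with parent in {3} -> All (id 5, depth 1), Movies (id 6, depth 1), Fiction (id 7, depth 1), Card (id 12, depth 1).
Iteration 2: rows with parent in {5,6,7,12} -> Biology (id 8, depth 2), History (id 10, depth 2).
Iteration 3: rows with parent in {8,10} -> Physics (id 11, depth 3).
Iteration 4: no rows with parent in {11}; recursion stops.
SUM(depth) = 0 + 1 + 1 + 1 + 1 + 2 + 2 + 3 = 11.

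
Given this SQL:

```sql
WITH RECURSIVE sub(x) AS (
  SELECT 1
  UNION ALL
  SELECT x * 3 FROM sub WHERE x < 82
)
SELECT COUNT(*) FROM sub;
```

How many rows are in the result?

Base: x=1.
Iteration 1: 1 < 82 holds -> x = 1 * 3 = 3.
Iteration 2: 3 < 82 holds -> x = 3 * 3 = 9.
Iteration 3: 9 < 82 holds -> x = 9 * 3 = 27.
Iteration 4: 27 < 82 holds -> x = 27 * 3 = 81.
Iteration 5: 81 < 82 holds -> x = 81 * 3 = 243.
Iteration 6: 243 < 82 fails; recursion stops.
Total rows emitted: 6.

6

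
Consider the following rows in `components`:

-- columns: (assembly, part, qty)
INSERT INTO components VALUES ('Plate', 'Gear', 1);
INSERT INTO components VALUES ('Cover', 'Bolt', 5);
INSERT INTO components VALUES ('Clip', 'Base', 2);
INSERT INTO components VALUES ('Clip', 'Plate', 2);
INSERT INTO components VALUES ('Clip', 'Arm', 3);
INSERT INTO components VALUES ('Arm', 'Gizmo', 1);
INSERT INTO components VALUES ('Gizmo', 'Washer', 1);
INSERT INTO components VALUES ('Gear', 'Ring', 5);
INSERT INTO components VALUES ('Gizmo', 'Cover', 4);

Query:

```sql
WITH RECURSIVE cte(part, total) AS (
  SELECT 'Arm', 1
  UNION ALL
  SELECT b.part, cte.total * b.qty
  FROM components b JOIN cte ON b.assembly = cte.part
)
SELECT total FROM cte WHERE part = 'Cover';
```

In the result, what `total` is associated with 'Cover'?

Base: (Arm, total=1).
Iteration 1: components of {Arm} -> Gizmo = 1*1 = 1.
Iteration 2: components of {Gizmo} -> Cover = 1*4 = 4, Washer = 1*1 = 1.
Iteration 3: components of {Cover,Washer} -> Bolt = 4*5 = 20.
Iteration 4: no further components; recursion stops.

4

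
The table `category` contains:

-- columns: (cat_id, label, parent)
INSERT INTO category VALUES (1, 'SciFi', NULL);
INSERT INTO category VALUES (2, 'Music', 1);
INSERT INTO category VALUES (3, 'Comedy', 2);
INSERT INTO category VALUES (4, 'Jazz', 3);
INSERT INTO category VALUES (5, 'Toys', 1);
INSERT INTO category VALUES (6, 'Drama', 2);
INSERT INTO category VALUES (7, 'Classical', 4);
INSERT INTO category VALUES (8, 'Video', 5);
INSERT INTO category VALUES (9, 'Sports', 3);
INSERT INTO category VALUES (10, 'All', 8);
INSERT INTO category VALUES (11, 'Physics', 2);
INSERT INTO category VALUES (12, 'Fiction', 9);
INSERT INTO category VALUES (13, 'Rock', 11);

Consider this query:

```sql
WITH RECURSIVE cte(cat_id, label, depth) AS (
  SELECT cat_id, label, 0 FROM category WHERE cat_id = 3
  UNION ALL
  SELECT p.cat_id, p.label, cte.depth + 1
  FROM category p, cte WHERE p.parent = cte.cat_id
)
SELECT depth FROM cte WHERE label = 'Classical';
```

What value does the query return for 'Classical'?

Base: cat_id=3 (Comedy) at depth 0.
Iteration 1: rows with parent in {3} -> Jazz (id 4, depth 1), Sports (id 9, depth 1).
Iteration 2: rows with parent in {4,9} -> Classical (id 7, depth 2), Fiction (id 12, depth 2).
Iteration 3: no rows with parent in {7,12}; recursion stops.

2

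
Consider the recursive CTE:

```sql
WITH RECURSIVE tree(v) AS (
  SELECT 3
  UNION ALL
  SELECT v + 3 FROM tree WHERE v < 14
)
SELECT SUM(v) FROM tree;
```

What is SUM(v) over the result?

45

Base: v=3.
Iteration 1: 3 < 14 holds -> v = 3 + 3 = 6.
Iteration 2: 6 < 14 holds -> v = 6 + 3 = 9.
Iteration 3: 9 < 14 holds -> v = 9 + 3 = 12.
Iteration 4: 12 < 14 holds -> v = 12 + 3 = 15.
Iteration 5: 15 < 14 fails; recursion stops.
SUM(v) = 3 + 6 + 9 + 12 + 15 = 45.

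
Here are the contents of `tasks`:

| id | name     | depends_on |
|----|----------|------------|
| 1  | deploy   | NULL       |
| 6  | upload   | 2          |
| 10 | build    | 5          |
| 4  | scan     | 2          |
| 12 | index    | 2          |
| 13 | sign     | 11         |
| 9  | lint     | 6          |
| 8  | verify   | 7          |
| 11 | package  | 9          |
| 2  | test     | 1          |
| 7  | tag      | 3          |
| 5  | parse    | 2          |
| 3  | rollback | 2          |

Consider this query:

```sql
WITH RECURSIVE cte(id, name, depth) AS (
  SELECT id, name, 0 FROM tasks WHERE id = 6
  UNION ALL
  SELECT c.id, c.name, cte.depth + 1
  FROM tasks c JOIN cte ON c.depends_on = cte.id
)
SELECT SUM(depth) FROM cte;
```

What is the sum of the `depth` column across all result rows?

Base: id=6 (upload) at depth 0.
Iteration 1: rows with depends_on in {6} -> lint (id 9, depth 1).
Iteration 2: rows with depends_on in {9} -> package (id 11, depth 2).
Iteration 3: rows with depends_on in {11} -> sign (id 13, depth 3).
Iteration 4: no rows with depends_on in {13}; recursion stops.
SUM(depth) = 0 + 1 + 2 + 3 = 6.

6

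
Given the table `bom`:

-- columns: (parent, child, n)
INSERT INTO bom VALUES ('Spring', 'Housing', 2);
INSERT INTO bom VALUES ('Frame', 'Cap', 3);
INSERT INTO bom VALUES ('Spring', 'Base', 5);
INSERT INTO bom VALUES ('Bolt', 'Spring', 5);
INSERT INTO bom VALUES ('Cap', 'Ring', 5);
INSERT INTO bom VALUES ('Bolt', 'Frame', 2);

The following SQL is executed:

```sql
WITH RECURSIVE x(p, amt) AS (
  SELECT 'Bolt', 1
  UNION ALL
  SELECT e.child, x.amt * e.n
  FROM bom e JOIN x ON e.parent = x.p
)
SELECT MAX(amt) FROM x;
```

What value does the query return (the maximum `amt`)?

Base: (Bolt, amt=1).
Iteration 1: components of {Bolt} -> Frame = 1*2 = 2, Spring = 1*5 = 5.
Iteration 2: components of {Frame,Spring} -> Base = 5*5 = 25, Cap = 2*3 = 6, Housing = 5*2 = 10.
Iteration 3: components of {Base,Cap,Housing} -> Ring = 6*5 = 30.
Iteration 4: no further components; recursion stops.
amt values: 1, 5, 2, 25, 10, 6, 30; the maximum is 30.

30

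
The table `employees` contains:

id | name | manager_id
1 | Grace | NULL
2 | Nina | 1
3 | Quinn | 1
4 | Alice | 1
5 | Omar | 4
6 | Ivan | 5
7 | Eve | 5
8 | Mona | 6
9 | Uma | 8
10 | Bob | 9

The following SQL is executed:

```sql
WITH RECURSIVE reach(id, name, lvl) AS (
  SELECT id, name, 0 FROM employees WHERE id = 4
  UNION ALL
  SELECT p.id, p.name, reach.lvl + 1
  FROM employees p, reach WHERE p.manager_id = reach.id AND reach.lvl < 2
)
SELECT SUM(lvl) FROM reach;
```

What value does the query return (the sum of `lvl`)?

5

Base: id=4 (Alice) at lvl 0.
Iteration 1: rows with manager_id in {4} -> Omar (id 5, lvl 1).
Iteration 2: rows with manager_id in {5} -> Ivan (id 6, lvl 2), Eve (id 7, lvl 2).
Iteration 3: lvl < 2 fails for all current rows; recursion stops.
SUM(lvl) = 0 + 1 + 2 + 2 = 5.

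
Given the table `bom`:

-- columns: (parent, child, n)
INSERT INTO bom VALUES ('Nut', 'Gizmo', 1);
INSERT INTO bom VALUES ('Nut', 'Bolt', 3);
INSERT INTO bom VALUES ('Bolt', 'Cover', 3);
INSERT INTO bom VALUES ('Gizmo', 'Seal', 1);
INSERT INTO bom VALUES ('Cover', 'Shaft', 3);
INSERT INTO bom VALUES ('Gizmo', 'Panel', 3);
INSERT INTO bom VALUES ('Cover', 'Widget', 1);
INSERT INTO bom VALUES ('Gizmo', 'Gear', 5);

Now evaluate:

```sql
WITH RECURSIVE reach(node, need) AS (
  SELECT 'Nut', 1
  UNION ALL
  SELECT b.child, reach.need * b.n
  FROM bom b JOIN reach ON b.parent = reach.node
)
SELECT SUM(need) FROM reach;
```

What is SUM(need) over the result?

Base: (Nut, need=1).
Iteration 1: components of {Nut} -> Bolt = 1*3 = 3, Gizmo = 1*1 = 1.
Iteration 2: components of {Bolt,Gizmo} -> Cover = 3*3 = 9, Gear = 1*5 = 5, Panel = 1*3 = 3, Seal = 1*1 = 1.
Iteration 3: components of {Cover,Gear,Panel,Seal} -> Shaft = 9*3 = 27, Widget = 9*1 = 9.
Iteration 4: no further components; recursion stops.
SUM(need) = 1 + 1 + 3 + 1 + 3 + 5 + 9 + 27 + 9 = 59.

59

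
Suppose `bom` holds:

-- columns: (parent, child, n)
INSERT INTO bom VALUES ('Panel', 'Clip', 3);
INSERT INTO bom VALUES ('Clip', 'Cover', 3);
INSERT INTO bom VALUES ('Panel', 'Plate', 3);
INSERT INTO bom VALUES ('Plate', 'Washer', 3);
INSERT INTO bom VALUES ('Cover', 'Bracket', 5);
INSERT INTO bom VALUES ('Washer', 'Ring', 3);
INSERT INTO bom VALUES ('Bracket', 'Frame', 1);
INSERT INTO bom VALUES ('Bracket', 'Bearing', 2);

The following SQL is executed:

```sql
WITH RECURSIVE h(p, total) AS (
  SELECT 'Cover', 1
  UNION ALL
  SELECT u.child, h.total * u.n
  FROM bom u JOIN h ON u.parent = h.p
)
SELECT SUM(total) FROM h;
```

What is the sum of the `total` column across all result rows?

Base: (Cover, total=1).
Iteration 1: components of {Cover} -> Bracket = 1*5 = 5.
Iteration 2: components of {Bracket} -> Bearing = 5*2 = 10, Frame = 5*1 = 5.
Iteration 3: no further components; recursion stops.
SUM(total) = 1 + 5 + 5 + 10 = 21.

21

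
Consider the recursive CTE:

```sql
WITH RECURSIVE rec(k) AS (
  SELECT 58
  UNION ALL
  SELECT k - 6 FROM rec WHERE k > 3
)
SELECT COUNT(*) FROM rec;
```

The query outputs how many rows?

11

Base: k=58.
Iteration 1: 58 > 3 holds -> k = 58 - 6 = 52.
Iteration 2: 52 > 3 holds -> k = 52 - 6 = 46.
Iteration 3: 46 > 3 holds -> k = 46 - 6 = 40.
Iteration 4: 40 > 3 holds -> k = 40 - 6 = 34.
Iteration 5: 34 > 3 holds -> k = 34 - 6 = 28.
Iteration 6: 28 > 3 holds -> k = 28 - 6 = 22.
Iteration 7: 22 > 3 holds -> k = 22 - 6 = 16.
Iteration 8: 16 > 3 holds -> k = 16 - 6 = 10.
Iteration 9: 10 > 3 holds -> k = 10 - 6 = 4.
Iteration 10: 4 > 3 holds -> k = 4 - 6 = -2.
Iteration 11: -2 > 3 fails; recursion stops.
Total rows emitted: 11.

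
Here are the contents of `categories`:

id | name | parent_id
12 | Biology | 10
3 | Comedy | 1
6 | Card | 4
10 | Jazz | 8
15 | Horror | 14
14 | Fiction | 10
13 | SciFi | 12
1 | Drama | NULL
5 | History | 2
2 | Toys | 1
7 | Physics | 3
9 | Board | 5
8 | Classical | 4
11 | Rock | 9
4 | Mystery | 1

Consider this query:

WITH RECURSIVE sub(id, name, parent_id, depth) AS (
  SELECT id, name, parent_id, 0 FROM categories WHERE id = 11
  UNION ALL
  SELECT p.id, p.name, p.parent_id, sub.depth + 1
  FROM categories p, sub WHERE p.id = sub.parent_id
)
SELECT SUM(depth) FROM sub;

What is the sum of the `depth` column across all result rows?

Base: id=11 (Rock), parent_id=9, depth 0.
Iteration 1: join on id=9 -> Board (id 9, parent_id=5, depth 1).
Iteration 2: join on id=5 -> History (id 5, parent_id=2, depth 2).
Iteration 3: join on id=2 -> Toys (id 2, parent_id=1, depth 3).
Iteration 4: join on id=1 -> Drama (id 1, parent_id=NULL, depth 4).
Iteration 5: parent_id is NULL; no match; recursion stops.
SUM(depth) = 0 + 1 + 2 + 3 + 4 = 10.

10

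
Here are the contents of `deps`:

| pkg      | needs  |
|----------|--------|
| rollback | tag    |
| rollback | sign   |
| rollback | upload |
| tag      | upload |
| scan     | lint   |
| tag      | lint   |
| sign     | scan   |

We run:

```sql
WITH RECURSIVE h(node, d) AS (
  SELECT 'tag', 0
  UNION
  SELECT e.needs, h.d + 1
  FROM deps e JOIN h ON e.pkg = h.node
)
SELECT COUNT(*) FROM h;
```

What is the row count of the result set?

3

Base: (tag, d=0).
Iteration 1: edges from {tag} -> (lint, d=1), (upload, d=1).
Iteration 2: no outgoing edges from {lint,upload}; recursion stops.
Total rows emitted: 3.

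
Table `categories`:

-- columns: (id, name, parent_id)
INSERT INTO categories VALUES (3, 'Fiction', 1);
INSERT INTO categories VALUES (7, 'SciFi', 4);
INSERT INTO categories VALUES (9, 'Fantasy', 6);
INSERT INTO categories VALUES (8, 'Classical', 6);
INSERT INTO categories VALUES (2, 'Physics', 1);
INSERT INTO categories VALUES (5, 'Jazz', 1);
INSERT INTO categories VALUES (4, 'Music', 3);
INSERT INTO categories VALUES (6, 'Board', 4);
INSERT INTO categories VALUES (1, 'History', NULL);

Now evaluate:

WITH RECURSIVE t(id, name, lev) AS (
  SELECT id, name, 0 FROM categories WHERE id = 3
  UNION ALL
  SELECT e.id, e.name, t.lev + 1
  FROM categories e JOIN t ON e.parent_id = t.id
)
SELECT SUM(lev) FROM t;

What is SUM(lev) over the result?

11

Base: id=3 (Fiction) at lev 0.
Iteration 1: rows with parent_id in {3} -> Music (id 4, lev 1).
Iteration 2: rows with parent_id in {4} -> Board (id 6, lev 2), SciFi (id 7, lev 2).
Iteration 3: rows with parent_id in {6,7} -> Classical (id 8, lev 3), Fantasy (id 9, lev 3).
Iteration 4: no rows with parent_id in {8,9}; recursion stops.
SUM(lev) = 0 + 1 + 2 + 2 + 3 + 3 = 11.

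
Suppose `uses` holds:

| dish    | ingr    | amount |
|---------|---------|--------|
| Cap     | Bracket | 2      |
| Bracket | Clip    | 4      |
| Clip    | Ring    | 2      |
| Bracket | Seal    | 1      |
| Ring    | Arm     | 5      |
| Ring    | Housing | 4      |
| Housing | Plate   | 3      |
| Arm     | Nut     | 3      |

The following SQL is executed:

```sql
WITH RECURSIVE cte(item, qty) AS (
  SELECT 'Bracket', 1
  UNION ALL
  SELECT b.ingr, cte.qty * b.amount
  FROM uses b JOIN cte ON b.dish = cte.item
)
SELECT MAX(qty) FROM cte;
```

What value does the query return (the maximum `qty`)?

Base: (Bracket, qty=1).
Iteration 1: components of {Bracket} -> Clip = 1*4 = 4, Seal = 1*1 = 1.
Iteration 2: components of {Clip,Seal} -> Ring = 4*2 = 8.
Iteration 3: components of {Ring} -> Arm = 8*5 = 40, Housing = 8*4 = 32.
Iteration 4: components of {Arm,Housing} -> Nut = 40*3 = 120, Plate = 32*3 = 96.
Iteration 5: no further components; recursion stops.
qty values: 1, 4, 1, 8, 40, 32, 120, 96; the maximum is 120.

120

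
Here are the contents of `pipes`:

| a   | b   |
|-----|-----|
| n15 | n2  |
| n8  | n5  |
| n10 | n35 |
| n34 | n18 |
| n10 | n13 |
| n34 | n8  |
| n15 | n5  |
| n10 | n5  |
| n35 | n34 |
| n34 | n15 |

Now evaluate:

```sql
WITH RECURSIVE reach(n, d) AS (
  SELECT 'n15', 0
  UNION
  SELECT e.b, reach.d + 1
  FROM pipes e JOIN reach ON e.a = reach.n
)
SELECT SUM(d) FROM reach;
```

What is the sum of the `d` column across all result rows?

Base: (n15, d=0).
Iteration 1: edges from {n15} -> (n2, d=1), (n5, d=1).
Iteration 2: no outgoing edges from {n2,n5}; recursion stops.
SUM(d) = 0 + 1 + 1 = 2.

2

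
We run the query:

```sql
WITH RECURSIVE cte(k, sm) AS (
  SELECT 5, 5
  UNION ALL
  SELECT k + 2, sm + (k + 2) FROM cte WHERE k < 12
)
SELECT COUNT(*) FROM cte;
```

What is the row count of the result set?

5

Base: k=5, sm=5.
Iteration 1: 5 < 12 holds -> k = 5 + 2 = 7, sm = 5 + 7 = 12.
Iteration 2: 7 < 12 holds -> k = 7 + 2 = 9, sm = 12 + 9 = 21.
Iteration 3: 9 < 12 holds -> k = 9 + 2 = 11, sm = 21 + 11 = 32.
Iteration 4: 11 < 12 holds -> k = 11 + 2 = 13, sm = 32 + 13 = 45.
Iteration 5: 13 < 12 fails; recursion stops.
Total rows emitted: 5.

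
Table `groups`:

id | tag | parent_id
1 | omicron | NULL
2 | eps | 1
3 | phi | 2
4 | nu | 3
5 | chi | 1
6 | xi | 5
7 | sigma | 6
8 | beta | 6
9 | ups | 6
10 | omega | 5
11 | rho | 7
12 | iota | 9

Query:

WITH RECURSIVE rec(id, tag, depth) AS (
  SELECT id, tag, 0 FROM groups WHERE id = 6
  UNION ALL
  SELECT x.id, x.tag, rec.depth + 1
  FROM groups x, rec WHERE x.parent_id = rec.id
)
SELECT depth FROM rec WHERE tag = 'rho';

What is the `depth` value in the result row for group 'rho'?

Base: id=6 (xi) at depth 0.
Iteration 1: rows with parent_id in {6} -> sigma (id 7, depth 1), beta (id 8, depth 1), ups (id 9, depth 1).
Iteration 2: rows with parent_id in {7,8,9} -> rho (id 11, depth 2), iota (id 12, depth 2).
Iteration 3: no rows with parent_id in {11,12}; recursion stops.

2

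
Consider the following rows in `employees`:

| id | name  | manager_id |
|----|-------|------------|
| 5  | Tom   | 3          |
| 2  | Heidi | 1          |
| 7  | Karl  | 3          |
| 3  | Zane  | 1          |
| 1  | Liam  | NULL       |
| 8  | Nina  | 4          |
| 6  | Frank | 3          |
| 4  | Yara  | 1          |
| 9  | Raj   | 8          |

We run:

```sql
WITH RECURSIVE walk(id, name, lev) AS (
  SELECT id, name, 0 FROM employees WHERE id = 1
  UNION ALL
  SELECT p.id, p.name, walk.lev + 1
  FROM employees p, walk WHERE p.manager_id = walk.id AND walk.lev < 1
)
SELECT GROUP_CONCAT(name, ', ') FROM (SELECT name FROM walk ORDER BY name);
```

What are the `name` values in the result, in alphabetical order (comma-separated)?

Base: id=1 (Liam) at lev 0.
Iteration 1: rows with manager_id in {1} -> Heidi (id 2, lev 1), Zane (id 3, lev 1), Yara (id 4, lev 1).
Iteration 2: lev < 1 fails for all current rows; recursion stops.

Heidi, Liam, Yara, Zane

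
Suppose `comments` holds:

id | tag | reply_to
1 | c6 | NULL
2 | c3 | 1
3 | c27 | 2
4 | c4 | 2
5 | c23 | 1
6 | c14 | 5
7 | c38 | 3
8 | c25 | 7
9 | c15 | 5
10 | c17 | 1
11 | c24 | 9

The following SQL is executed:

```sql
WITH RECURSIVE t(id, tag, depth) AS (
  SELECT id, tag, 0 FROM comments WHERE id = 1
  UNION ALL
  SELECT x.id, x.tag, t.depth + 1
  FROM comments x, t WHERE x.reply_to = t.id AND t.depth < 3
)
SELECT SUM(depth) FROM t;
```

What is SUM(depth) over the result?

Base: id=1 (c6) at depth 0.
Iteration 1: rows with reply_to in {1} -> c3 (id 2, depth 1), c23 (id 5, depth 1), c17 (id 10, depth 1).
Iteration 2: rows with reply_to in {2,5,10} -> c27 (id 3, depth 2), c4 (id 4, depth 2), c14 (id 6, depth 2), c15 (id 9, depth 2).
Iteration 3: rows with reply_to in {3,4,6,9} -> c38 (id 7, depth 3), c24 (id 11, depth 3).
Iteration 4: depth < 3 fails for all current rows; recursion stops.
SUM(depth) = 0 + 1 + 1 + 1 + 2 + 2 + 2 + 2 + 3 + 3 = 17.

17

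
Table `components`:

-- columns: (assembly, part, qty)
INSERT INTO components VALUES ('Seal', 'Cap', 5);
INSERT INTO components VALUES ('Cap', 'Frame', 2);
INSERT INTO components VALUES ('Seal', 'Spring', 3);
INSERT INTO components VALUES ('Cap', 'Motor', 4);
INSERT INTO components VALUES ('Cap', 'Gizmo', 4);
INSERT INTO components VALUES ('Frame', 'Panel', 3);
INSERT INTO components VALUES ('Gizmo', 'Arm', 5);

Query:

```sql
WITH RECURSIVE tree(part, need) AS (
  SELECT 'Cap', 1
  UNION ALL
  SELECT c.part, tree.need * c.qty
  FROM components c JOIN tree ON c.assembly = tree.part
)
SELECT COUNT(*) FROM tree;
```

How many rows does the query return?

6

Base: (Cap, need=1).
Iteration 1: components of {Cap} -> Frame = 1*2 = 2, Gizmo = 1*4 = 4, Motor = 1*4 = 4.
Iteration 2: components of {Frame,Gizmo,Motor} -> Arm = 4*5 = 20, Panel = 2*3 = 6.
Iteration 3: no further components; recursion stops.
Total rows emitted: 6.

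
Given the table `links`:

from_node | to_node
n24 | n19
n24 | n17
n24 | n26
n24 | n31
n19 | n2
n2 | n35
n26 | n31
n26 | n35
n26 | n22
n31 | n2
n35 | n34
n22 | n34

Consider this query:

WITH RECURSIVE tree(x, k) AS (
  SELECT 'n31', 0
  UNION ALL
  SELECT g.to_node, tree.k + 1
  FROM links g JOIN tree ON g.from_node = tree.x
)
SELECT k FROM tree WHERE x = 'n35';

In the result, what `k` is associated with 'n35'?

2

Base: (n31, k=0).
Iteration 1: edges from {n31} -> (n2, k=1).
Iteration 2: edges from {n2} -> (n35, k=2).
Iteration 3: edges from {n35} -> (n34, k=3).
Iteration 4: no outgoing edges from {n34}; recursion stops.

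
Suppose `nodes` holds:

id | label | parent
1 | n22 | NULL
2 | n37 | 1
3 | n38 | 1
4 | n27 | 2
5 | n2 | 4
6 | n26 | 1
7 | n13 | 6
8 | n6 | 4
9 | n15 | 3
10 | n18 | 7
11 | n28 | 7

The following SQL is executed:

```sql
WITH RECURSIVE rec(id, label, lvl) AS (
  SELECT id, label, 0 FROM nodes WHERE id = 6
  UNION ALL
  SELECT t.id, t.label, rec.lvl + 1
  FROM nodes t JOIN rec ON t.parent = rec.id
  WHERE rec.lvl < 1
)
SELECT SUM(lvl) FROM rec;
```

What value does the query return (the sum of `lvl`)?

1

Base: id=6 (n26) at lvl 0.
Iteration 1: rows with parent in {6} -> n13 (id 7, lvl 1).
Iteration 2: lvl < 1 fails for all current rows; recursion stops.
SUM(lvl) = 0 + 1 = 1.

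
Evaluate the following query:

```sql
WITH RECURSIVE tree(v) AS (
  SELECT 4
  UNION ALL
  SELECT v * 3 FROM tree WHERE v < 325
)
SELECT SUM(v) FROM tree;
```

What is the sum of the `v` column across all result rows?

1456

Base: v=4.
Iteration 1: 4 < 325 holds -> v = 4 * 3 = 12.
Iteration 2: 12 < 325 holds -> v = 12 * 3 = 36.
Iteration 3: 36 < 325 holds -> v = 36 * 3 = 108.
Iteration 4: 108 < 325 holds -> v = 108 * 3 = 324.
Iteration 5: 324 < 325 holds -> v = 324 * 3 = 972.
Iteration 6: 972 < 325 fails; recursion stops.
SUM(v) = 4 + 12 + 36 + 108 + 324 + 972 = 1456.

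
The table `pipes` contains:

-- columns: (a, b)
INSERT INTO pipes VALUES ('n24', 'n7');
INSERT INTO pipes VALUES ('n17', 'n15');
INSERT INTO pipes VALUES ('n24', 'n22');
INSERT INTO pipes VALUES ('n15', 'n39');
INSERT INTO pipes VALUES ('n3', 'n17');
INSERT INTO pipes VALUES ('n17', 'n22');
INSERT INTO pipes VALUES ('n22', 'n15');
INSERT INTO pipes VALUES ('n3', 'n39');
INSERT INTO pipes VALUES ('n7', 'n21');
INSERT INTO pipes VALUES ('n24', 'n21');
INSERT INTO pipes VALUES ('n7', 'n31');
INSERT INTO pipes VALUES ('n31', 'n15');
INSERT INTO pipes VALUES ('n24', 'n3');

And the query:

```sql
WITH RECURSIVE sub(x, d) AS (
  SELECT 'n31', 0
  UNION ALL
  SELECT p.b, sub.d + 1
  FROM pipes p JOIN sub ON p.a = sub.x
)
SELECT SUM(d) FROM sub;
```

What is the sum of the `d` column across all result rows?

Base: (n31, d=0).
Iteration 1: edges from {n31} -> (n15, d=1).
Iteration 2: edges from {n15} -> (n39, d=2).
Iteration 3: no outgoing edges from {n39}; recursion stops.
SUM(d) = 0 + 1 + 2 = 3.

3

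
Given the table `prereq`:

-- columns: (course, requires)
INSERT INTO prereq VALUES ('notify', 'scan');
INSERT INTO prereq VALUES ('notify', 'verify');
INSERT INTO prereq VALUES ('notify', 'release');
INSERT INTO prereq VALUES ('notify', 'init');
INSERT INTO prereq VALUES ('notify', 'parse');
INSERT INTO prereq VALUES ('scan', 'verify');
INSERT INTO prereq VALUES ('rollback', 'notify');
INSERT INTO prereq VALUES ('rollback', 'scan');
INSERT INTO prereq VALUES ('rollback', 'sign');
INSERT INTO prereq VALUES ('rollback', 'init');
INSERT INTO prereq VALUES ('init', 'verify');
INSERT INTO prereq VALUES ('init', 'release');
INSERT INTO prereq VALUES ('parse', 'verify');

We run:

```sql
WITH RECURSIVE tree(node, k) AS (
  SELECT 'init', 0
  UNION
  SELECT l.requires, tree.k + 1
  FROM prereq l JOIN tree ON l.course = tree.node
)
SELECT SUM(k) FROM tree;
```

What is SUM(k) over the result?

Base: (init, k=0).
Iteration 1: edges from {init} -> (release, k=1), (verify, k=1).
Iteration 2: no outgoing edges from {release,verify}; recursion stops.
SUM(k) = 0 + 1 + 1 = 2.

2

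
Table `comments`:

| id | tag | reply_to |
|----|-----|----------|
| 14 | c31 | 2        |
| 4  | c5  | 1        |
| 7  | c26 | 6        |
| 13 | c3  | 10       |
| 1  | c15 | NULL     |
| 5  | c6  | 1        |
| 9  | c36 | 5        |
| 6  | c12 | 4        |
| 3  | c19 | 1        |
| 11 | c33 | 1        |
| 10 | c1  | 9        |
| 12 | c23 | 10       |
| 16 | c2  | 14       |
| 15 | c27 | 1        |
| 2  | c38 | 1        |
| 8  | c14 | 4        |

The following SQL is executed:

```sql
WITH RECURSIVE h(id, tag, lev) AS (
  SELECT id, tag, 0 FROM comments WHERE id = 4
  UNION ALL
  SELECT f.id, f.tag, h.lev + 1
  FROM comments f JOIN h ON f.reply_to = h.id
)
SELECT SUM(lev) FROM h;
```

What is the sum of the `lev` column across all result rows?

Base: id=4 (c5) at lev 0.
Iteration 1: rows with reply_to in {4} -> c12 (id 6, lev 1), c14 (id 8, lev 1).
Iteration 2: rows with reply_to in {6,8} -> c26 (id 7, lev 2).
Iteration 3: no rows with reply_to in {7}; recursion stops.
SUM(lev) = 0 + 1 + 1 + 2 = 4.

4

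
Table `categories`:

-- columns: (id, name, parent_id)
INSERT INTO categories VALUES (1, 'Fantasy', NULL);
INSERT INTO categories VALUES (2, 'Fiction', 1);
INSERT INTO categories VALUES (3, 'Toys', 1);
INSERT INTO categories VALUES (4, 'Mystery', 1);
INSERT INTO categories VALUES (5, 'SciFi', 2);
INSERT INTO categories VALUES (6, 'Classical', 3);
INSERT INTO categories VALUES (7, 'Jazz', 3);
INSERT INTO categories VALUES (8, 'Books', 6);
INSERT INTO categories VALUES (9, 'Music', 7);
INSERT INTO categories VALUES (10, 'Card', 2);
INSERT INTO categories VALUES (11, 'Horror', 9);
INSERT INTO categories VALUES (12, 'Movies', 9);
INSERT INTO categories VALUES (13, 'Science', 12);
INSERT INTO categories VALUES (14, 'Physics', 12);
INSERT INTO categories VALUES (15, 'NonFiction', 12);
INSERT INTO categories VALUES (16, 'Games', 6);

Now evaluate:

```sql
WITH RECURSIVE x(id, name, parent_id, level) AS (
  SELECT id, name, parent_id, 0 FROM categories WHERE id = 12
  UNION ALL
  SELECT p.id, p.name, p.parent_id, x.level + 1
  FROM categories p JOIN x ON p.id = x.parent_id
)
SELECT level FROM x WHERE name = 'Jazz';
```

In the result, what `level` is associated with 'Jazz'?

Base: id=12 (Movies), parent_id=9, level 0.
Iteration 1: join on id=9 -> Music (id 9, parent_id=7, level 1).
Iteration 2: join on id=7 -> Jazz (id 7, parent_id=3, level 2).
Iteration 3: join on id=3 -> Toys (id 3, parent_id=1, level 3).
Iteration 4: join on id=1 -> Fantasy (id 1, parent_id=NULL, level 4).
Iteration 5: parent_id is NULL; no match; recursion stops.

2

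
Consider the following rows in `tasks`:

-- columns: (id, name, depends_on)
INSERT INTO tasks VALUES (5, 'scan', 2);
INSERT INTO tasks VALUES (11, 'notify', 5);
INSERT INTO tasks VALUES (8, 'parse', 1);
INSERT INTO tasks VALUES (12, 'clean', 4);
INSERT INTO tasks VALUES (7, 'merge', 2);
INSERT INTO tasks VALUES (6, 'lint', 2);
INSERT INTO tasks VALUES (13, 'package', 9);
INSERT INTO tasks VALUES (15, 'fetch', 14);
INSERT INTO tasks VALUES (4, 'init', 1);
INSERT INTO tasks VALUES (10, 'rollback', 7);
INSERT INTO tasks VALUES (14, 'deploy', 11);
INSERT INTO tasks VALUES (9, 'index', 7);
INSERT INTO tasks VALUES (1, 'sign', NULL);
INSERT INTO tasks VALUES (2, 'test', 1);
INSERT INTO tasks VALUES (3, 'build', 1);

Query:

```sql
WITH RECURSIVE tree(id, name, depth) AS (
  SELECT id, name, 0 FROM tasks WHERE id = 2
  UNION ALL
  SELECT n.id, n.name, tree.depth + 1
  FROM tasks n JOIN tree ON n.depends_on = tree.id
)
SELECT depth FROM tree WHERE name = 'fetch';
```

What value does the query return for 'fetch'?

4

Base: id=2 (test) at depth 0.
Iteration 1: rows with depends_on in {2} -> scan (id 5, depth 1), lint (id 6, depth 1), merge (id 7, depth 1).
Iteration 2: rows with depends_on in {5,6,7} -> index (id 9, depth 2), rollback (id 10, depth 2), notify (id 11, depth 2).
Iteration 3: rows with depends_on in {9,10,11} -> package (id 13, depth 3), deploy (id 14, depth 3).
Iteration 4: rows with depends_on in {13,14} -> fetch (id 15, depth 4).
Iteration 5: no rows with depends_on in {15}; recursion stops.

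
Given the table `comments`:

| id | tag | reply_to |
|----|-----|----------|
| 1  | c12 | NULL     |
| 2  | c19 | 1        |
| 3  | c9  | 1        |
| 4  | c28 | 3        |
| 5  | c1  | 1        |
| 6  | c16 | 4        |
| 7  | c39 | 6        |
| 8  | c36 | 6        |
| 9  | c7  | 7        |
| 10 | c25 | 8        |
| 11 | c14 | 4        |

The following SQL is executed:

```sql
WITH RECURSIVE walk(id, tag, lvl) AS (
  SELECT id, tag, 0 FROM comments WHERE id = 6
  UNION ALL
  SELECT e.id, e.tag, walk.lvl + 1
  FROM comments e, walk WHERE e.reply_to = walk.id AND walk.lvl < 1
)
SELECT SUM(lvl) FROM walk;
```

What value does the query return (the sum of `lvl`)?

2

Base: id=6 (c16) at lvl 0.
Iteration 1: rows with reply_to in {6} -> c39 (id 7, lvl 1), c36 (id 8, lvl 1).
Iteration 2: lvl < 1 fails for all current rows; recursion stops.
SUM(lvl) = 0 + 1 + 1 = 2.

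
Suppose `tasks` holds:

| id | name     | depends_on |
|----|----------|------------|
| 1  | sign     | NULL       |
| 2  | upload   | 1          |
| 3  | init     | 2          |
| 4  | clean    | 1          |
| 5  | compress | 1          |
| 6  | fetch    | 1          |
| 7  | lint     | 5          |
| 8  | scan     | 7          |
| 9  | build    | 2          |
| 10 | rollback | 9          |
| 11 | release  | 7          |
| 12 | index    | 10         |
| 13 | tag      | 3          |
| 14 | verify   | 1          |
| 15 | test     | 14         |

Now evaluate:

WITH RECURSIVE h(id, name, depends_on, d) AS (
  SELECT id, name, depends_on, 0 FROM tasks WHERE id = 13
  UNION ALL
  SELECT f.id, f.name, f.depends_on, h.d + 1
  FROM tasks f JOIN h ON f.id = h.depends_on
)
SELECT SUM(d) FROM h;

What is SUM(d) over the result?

Base: id=13 (tag), depends_on=3, d 0.
Iteration 1: join on id=3 -> init (id 3, depends_on=2, d 1).
Iteration 2: join on id=2 -> upload (id 2, depends_on=1, d 2).
Iteration 3: join on id=1 -> sign (id 1, depends_on=NULL, d 3).
Iteration 4: depends_on is NULL; no match; recursion stops.
SUM(d) = 0 + 1 + 2 + 3 = 6.

6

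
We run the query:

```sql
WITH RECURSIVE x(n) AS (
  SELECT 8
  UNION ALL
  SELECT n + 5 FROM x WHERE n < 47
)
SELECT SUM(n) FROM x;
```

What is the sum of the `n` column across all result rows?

252

Base: n=8.
Iteration 1: 8 < 47 holds -> n = 8 + 5 = 13.
Iteration 2: 13 < 47 holds -> n = 13 + 5 = 18.
Iteration 3: 18 < 47 holds -> n = 18 + 5 = 23.
Iteration 4: 23 < 47 holds -> n = 23 + 5 = 28.
Iteration 5: 28 < 47 holds -> n = 28 + 5 = 33.
Iteration 6: 33 < 47 holds -> n = 33 + 5 = 38.
Iteration 7: 38 < 47 holds -> n = 38 + 5 = 43.
Iteration 8: 43 < 47 holds -> n = 43 + 5 = 48.
Iteration 9: 48 < 47 fails; recursion stops.
SUM(n) = 8 + 13 + 18 + 23 + 28 + 33 + 38 + 43 + 48 = 252.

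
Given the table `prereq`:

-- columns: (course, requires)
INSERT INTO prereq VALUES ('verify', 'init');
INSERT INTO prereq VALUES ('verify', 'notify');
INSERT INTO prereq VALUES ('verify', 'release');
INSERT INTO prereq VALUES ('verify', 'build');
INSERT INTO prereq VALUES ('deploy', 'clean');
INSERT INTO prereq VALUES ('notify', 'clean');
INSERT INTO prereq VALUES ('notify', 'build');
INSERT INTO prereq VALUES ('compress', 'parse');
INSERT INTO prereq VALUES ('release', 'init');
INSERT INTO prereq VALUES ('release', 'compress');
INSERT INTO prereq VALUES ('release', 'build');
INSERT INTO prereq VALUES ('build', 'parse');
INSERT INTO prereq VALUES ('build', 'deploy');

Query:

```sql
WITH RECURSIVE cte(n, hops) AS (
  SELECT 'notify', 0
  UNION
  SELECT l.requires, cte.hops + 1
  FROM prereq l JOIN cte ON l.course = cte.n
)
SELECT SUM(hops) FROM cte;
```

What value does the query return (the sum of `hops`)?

9

Base: (notify, hops=0).
Iteration 1: edges from {notify} -> (build, hops=1), (clean, hops=1).
Iteration 2: edges from {build,clean} -> (deploy, hops=2), (parse, hops=2).
Iteration 3: edges from {deploy,parse} -> (clean, hops=3).
Iteration 4: no outgoing edges from {clean}; recursion stops.
SUM(hops) = 0 + 1 + 1 + 2 + 2 + 3 = 9.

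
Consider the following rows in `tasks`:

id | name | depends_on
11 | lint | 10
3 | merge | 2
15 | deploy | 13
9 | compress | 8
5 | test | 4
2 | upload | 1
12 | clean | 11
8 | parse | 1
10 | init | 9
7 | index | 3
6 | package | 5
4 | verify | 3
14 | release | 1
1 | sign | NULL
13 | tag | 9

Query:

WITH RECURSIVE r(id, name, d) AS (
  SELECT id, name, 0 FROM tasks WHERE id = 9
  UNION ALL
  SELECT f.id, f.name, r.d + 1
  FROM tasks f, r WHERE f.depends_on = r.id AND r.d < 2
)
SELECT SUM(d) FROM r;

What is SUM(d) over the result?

6

Base: id=9 (compress) at d 0.
Iteration 1: rows with depends_on in {9} -> init (id 10, d 1), tag (id 13, d 1).
Iteration 2: rows with depends_on in {10,13} -> lint (id 11, d 2), deploy (id 15, d 2).
Iteration 3: d < 2 fails for all current rows; recursion stops.
SUM(d) = 0 + 1 + 1 + 2 + 2 = 6.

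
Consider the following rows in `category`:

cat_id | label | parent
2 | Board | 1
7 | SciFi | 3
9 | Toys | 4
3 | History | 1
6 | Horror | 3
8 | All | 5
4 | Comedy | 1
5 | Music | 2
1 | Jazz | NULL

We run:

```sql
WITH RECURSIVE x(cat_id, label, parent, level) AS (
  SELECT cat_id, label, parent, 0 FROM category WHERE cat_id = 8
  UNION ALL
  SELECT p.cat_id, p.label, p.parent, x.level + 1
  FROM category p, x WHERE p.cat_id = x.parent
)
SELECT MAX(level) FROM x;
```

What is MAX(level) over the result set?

3

Base: cat_id=8 (All), parent=5, level 0.
Iteration 1: join on cat_id=5 -> Music (id 5, parent=2, level 1).
Iteration 2: join on cat_id=2 -> Board (id 2, parent=1, level 2).
Iteration 3: join on cat_id=1 -> Jazz (id 1, parent=NULL, level 3).
Iteration 4: parent is NULL; no match; recursion stops.
level values: 0, 1, 2, 3; the maximum is 3.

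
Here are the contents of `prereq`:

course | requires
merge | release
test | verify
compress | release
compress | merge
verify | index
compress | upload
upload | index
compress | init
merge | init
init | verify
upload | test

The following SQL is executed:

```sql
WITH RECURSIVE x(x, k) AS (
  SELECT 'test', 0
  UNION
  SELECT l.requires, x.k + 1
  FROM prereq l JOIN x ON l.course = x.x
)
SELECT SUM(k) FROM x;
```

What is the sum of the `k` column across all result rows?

3

Base: (test, k=0).
Iteration 1: edges from {test} -> (verify, k=1).
Iteration 2: edges from {verify} -> (index, k=2).
Iteration 3: no outgoing edges from {index}; recursion stops.
SUM(k) = 0 + 1 + 2 = 3.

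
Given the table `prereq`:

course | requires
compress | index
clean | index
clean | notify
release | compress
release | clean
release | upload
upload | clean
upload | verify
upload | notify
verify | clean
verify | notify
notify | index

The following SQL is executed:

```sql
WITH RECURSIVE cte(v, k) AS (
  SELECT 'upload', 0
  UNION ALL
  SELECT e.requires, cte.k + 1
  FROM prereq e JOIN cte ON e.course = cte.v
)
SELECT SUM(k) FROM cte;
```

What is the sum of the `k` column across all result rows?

29

Base: (upload, k=0).
Iteration 1: edges from {upload} -> (clean, k=1), (notify, k=1), (verify, k=1).
Iteration 2: edges from {clean,notify,verify} -> (clean, k=2), (index, k=2) x2, (notify, k=2) x2. [UNION ALL keeps all 5 new rows, including repeats]
Iteration 3: edges from {clean,index,notify} -> (index, k=3) x3, (notify, k=3). [UNION ALL keeps all 4 new rows, including repeats]
Iteration 4: edges from {index,notify} -> (index, k=4).
Iteration 5: no outgoing edges from {index}; recursion stops.
SUM(k) = 0 + 1 + 1 + 1 + 2 + 2 + 2 + 2 + 2 + 3 + 3 + 3 + 3 + 4 = 29.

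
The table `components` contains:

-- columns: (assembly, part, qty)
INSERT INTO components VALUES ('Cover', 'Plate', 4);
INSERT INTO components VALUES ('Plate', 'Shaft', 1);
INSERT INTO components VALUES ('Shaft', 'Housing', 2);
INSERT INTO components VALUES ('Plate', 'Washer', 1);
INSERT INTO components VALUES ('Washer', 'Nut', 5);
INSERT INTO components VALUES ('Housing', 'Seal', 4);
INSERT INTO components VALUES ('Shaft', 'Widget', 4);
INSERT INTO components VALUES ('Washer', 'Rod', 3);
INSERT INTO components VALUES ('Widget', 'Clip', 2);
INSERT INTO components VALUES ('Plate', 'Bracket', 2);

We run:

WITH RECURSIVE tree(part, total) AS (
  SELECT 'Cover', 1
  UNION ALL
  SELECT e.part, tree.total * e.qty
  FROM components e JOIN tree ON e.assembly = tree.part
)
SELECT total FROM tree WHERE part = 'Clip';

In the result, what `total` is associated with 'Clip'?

Base: (Cover, total=1).
Iteration 1: components of {Cover} -> Plate = 1*4 = 4.
Iteration 2: components of {Plate} -> Bracket = 4*2 = 8, Shaft = 4*1 = 4, Washer = 4*1 = 4.
Iteration 3: components of {Bracket,Shaft,Washer} -> Housing = 4*2 = 8, Nut = 4*5 = 20, Rod = 4*3 = 12, Widget = 4*4 = 16.
Iteration 4: components of {Housing,Nut,Rod,Widget} -> Clip = 16*2 = 32, Seal = 8*4 = 32.
Iteration 5: no further components; recursion stops.

32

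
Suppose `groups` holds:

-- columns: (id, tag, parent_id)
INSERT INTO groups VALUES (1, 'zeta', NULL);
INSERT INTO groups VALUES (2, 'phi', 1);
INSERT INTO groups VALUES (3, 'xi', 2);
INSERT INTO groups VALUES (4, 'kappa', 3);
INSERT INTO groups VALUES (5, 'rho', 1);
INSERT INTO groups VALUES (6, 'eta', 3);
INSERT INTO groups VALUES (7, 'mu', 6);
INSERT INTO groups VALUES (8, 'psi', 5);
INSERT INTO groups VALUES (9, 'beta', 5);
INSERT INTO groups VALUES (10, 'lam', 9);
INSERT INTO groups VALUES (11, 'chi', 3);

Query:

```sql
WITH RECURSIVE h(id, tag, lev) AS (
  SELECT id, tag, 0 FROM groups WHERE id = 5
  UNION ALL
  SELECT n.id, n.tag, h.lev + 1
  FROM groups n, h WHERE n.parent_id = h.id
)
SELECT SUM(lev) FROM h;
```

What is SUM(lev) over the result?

4

Base: id=5 (rho) at lev 0.
Iteration 1: rows with parent_id in {5} -> psi (id 8, lev 1), beta (id 9, lev 1).
Iteration 2: rows with parent_id in {8,9} -> lam (id 10, lev 2).
Iteration 3: no rows with parent_id in {10}; recursion stops.
SUM(lev) = 0 + 1 + 1 + 2 = 4.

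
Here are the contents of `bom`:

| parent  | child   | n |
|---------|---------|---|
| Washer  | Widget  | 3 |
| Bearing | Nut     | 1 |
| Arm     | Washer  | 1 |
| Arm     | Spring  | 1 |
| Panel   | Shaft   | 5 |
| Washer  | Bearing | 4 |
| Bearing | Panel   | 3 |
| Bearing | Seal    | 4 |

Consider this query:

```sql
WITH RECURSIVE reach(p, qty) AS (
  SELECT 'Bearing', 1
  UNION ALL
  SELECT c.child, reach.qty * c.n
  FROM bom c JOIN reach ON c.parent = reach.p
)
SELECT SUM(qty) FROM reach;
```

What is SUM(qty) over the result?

24

Base: (Bearing, qty=1).
Iteration 1: components of {Bearing} -> Nut = 1*1 = 1, Panel = 1*3 = 3, Seal = 1*4 = 4.
Iteration 2: components of {Nut,Panel,Seal} -> Shaft = 3*5 = 15.
Iteration 3: no further components; recursion stops.
SUM(qty) = 1 + 3 + 4 + 1 + 15 = 24.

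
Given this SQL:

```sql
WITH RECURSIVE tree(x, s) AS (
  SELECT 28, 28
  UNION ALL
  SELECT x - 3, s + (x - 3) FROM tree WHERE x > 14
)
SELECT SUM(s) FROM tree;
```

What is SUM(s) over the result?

483

Base: x=28, s=28.
Iteration 1: 28 > 14 holds -> x = 28 - 3 = 25, s = 28 + 25 = 53.
Iteration 2: 25 > 14 holds -> x = 25 - 3 = 22, s = 53 + 22 = 75.
Iteration 3: 22 > 14 holds -> x = 22 - 3 = 19, s = 75 + 19 = 94.
Iteration 4: 19 > 14 holds -> x = 19 - 3 = 16, s = 94 + 16 = 110.
Iteration 5: 16 > 14 holds -> x = 16 - 3 = 13, s = 110 + 13 = 123.
Iteration 6: 13 > 14 fails; recursion stops.
SUM(s) = 28 + 53 + 75 + 94 + 110 + 123 = 483.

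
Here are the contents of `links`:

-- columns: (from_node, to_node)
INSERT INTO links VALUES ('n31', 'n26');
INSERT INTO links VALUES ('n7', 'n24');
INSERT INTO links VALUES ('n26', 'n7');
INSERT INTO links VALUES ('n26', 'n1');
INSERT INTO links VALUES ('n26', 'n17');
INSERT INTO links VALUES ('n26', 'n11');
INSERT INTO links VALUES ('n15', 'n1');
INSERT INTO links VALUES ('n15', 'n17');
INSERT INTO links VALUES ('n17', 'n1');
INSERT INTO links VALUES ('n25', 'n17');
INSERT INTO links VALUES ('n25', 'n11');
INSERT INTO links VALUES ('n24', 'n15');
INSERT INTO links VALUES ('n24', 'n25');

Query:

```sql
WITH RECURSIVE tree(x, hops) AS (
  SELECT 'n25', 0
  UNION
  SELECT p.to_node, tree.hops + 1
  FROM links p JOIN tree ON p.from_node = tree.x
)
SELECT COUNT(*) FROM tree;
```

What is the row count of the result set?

4

Base: (n25, hops=0).
Iteration 1: edges from {n25} -> (n11, hops=1), (n17, hops=1).
Iteration 2: edges from {n11,n17} -> (n1, hops=2).
Iteration 3: no outgoing edges from {n1}; recursion stops.
Total rows emitted: 4.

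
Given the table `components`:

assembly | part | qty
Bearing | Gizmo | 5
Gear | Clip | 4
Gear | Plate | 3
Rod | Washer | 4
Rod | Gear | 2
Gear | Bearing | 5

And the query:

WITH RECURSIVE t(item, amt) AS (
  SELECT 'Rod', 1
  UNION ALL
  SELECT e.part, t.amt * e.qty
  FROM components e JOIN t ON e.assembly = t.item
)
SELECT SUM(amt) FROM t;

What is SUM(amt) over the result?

81

Base: (Rod, amt=1).
Iteration 1: components of {Rod} -> Gear = 1*2 = 2, Washer = 1*4 = 4.
Iteration 2: components of {Gear,Washer} -> Bearing = 2*5 = 10, Clip = 2*4 = 8, Plate = 2*3 = 6.
Iteration 3: components of {Bearing,Clip,Plate} -> Gizmo = 10*5 = 50.
Iteration 4: no further components; recursion stops.
SUM(amt) = 1 + 2 + 4 + 6 + 8 + 10 + 50 = 81.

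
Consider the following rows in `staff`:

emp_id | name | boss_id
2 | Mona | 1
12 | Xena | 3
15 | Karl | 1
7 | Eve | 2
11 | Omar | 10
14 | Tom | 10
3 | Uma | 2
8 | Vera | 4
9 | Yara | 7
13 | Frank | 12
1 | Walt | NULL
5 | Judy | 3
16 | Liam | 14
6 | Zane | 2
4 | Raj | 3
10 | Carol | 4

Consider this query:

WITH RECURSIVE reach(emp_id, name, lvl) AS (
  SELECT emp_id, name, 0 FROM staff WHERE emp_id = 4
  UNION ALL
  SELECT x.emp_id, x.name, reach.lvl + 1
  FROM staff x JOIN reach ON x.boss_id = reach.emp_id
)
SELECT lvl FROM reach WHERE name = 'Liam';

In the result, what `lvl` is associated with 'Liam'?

3

Base: emp_id=4 (Raj) at lvl 0.
Iteration 1: rows with boss_id in {4} -> Vera (id 8, lvl 1), Carol (id 10, lvl 1).
Iteration 2: rows with boss_id in {8,10} -> Omar (id 11, lvl 2), Tom (id 14, lvl 2).
Iteration 3: rows with boss_id in {11,14} -> Liam (id 16, lvl 3).
Iteration 4: no rows with boss_id in {16}; recursion stops.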